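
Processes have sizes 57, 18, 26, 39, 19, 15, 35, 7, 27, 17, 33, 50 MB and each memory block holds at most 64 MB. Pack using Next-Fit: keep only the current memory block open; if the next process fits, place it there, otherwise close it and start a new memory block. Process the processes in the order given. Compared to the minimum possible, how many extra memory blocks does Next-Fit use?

1

Next-Fit: [57] [18,26] [39,19] [15,35,7] [27,17] [33] [50] → 7 memory blocks.
Total size 343 MB; any packing needs at least ⌈343/64⌉ = 6 memory blocks.
An optimal packing achieves that bound: [57,7] [50] [39,19] [35,27] [33,26] [18,17,15] → 6 memory blocks.
Excess: 7 − 6 = 1.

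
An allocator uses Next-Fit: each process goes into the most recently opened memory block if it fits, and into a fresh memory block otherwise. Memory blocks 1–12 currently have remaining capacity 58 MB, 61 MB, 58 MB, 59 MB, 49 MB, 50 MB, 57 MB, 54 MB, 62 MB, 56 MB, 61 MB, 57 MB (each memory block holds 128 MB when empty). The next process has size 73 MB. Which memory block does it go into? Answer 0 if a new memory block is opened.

Next-Fit only looks at memory block 12, which has 57 MB free.
73 MB does not fit, so a new memory block is opened.

0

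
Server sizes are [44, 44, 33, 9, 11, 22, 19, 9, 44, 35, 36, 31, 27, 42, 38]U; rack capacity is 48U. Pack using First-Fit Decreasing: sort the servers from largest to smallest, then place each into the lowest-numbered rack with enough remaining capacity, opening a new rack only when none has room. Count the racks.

Sorted descending: 44, 44, 44, 42, 38, 36, 35, 33, 31, 27, 22, 19, 11, 9, 9.
Put 44U in rack 1; 4U remain.
Put 44U in rack 2; 4U remain.
Put 44U in rack 3; 4U remain.
Put 42U in rack 4; 6U remain.
Put 38U in rack 5; 10U remain.
Put 36U in rack 6; 12U remain.
Put 35U in rack 7; 13U remain.
Put 33U in rack 8; 15U remain.
Put 31U in rack 9; 17U remain.
Put 27U in rack 10; 21U remain.
Put 22U in rack 11; 26U remain.
Put 19U in rack 10; 2U remain.
Put 11U in rack 6; 1U remain.
Put 9U in rack 5; 1U remain.
Put 9U in rack 7; 4U remain.

11 racks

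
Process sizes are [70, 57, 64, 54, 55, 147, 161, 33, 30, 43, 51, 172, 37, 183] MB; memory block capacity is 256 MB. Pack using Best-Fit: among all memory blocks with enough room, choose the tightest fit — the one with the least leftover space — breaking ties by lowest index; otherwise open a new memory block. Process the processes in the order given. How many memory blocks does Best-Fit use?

70 MB → memory block 1 (remaining 186 MB)
57 MB → memory block 1 (remaining 129 MB)
64 MB → memory block 1 (remaining 65 MB)
54 MB → memory block 1 (remaining 11 MB)
55 MB → memory block 2 (remaining 201 MB)
147 MB → memory block 2 (remaining 54 MB)
161 MB → memory block 3 (remaining 95 MB)
33 MB → memory block 2 (remaining 21 MB)
30 MB → memory block 3 (remaining 65 MB)
43 MB → memory block 3 (remaining 22 MB)
51 MB → memory block 4 (remaining 205 MB)
172 MB → memory block 4 (remaining 33 MB)
37 MB → memory block 5 (remaining 219 MB)
183 MB → memory block 5 (remaining 36 MB)

5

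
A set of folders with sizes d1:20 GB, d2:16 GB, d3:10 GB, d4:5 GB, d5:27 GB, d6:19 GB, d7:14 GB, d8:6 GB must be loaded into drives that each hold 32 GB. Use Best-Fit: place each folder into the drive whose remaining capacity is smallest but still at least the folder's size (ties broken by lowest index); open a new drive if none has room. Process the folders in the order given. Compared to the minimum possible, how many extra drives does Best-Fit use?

1

Best-Fit: [20,10] [16,5,6] [27] [19] [14] → 5 drives.
Total size 117 GB; any packing needs at least ⌈117/32⌉ = 4 drives.
An optimal packing achieves that bound: [27,5] [20,10] [19,6] [16,14] → 4 drives.
Excess: 5 − 4 = 1.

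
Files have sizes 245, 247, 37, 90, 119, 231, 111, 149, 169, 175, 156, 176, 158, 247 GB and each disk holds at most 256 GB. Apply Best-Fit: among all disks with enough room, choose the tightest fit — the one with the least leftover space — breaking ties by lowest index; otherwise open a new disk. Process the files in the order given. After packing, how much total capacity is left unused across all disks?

762

Put 245 GB in disk 1; 11 GB remain.
Put 247 GB in disk 2; 9 GB remain.
Put 37 GB in disk 3; 219 GB remain.
Put 90 GB in disk 3; 129 GB remain.
Put 119 GB in disk 3; 10 GB remain.
Put 231 GB in disk 4; 25 GB remain.
Put 111 GB in disk 5; 145 GB remain.
Put 149 GB in disk 6; 107 GB remain.
Put 169 GB in disk 7; 87 GB remain.
Put 175 GB in disk 8; 81 GB remain.
Put 156 GB in disk 9; 100 GB remain.
Put 176 GB in disk 10; 80 GB remain.
Put 158 GB in disk 11; 98 GB remain.
Put 247 GB in disk 12; 9 GB remain.
12 disks × 256 GB = 3072 GB; used 2310 GB; unused 762 GB.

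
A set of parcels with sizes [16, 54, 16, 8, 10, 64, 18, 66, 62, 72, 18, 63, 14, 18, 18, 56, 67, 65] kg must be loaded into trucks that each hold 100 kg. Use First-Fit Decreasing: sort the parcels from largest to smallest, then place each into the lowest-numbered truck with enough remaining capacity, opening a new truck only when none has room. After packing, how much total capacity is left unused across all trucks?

Sorted descending: 72, 67, 66, 65, 64, 63, 62, 56, 54, 18, 18, 18, 18, 16, 16, 14, 10, 8.
Put 72 kg in truck 1; 28 kg remain.
Put 67 kg in truck 2; 33 kg remain.
Put 66 kg in truck 3; 34 kg remain.
Put 65 kg in truck 4; 35 kg remain.
Put 64 kg in truck 5; 36 kg remain.
Put 63 kg in truck 6; 37 kg remain.
Put 62 kg in truck 7; 38 kg remain.
Put 56 kg in truck 8; 44 kg remain.
Put 54 kg in truck 9; 46 kg remain.
Put 18 kg in truck 1; 10 kg remain.
Put 18 kg in truck 2; 15 kg remain.
Put 18 kg in truck 3; 16 kg remain.
Put 18 kg in truck 4; 17 kg remain.
Put 16 kg in truck 3; 0 kg remain.
Put 16 kg in truck 4; 1 kg remain.
Put 14 kg in truck 2; 1 kg remain.
Put 10 kg in truck 1; 0 kg remain.
Put 8 kg in truck 5; 28 kg remain.
9 trucks × 100 kg = 900 kg; used 705 kg; unused 195 kg.

195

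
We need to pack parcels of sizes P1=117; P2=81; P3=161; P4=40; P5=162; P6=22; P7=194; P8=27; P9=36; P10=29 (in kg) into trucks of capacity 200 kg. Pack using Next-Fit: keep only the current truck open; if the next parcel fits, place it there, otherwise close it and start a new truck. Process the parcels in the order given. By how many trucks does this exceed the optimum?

1

Next-Fit: [117,81] [161] [40] [162,22] [194] [27,36,29] → 6 trucks.
Total size 869 kg; any packing needs at least ⌈869/200⌉ = 5 trucks.
An optimal packing achieves that bound: [194] [162,36] [161,29] [117,81] [40,27,22] → 5 trucks.
Excess: 6 − 5 = 1.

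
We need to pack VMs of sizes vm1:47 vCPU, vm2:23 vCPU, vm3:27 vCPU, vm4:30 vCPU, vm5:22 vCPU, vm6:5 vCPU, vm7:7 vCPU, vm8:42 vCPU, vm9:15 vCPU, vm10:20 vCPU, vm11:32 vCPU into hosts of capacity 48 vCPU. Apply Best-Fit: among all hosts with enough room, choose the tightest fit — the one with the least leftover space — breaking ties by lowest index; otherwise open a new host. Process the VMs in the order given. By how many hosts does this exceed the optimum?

1

Best-Fit: [47] [23,22] [27,15] [30,5,7] [42] [20] [32] → 7 hosts.
Total size 270 vCPU; any packing needs at least ⌈270/48⌉ = 6 hosts.
An optimal packing achieves that bound: [47] [42,5] [32,15] [30,7] [27,20] [23,22] → 6 hosts.
Excess: 7 − 6 = 1.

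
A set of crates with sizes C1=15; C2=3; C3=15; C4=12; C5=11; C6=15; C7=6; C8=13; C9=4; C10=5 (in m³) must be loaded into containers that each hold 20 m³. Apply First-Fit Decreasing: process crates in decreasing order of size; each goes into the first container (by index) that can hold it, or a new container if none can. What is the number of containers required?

Sorted descending: 15, 15, 15, 13, 12, 11, 6, 5, 4, 3.
15 m³ → container 1 (remaining 5 m³)
15 m³ → container 2 (remaining 5 m³)
15 m³ → container 3 (remaining 5 m³)
13 m³ → container 4 (remaining 7 m³)
12 m³ → container 5 (remaining 8 m³)
11 m³ → container 6 (remaining 9 m³)
6 m³ → container 4 (remaining 1 m³)
5 m³ → container 1 (remaining 0 m³)
4 m³ → container 2 (remaining 1 m³)
3 m³ → container 3 (remaining 2 m³)

6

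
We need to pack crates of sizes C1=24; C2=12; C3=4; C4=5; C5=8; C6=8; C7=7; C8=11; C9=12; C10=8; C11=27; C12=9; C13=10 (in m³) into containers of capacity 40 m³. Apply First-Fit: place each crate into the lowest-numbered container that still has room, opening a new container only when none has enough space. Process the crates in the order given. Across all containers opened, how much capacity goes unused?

C1 (24 m³) → container 1 (remaining 16 m³)
C2 (12 m³) → container 1 (remaining 4 m³)
C3 (4 m³) → container 1 (remaining 0 m³)
C4 (5 m³) → container 2 (remaining 35 m³)
C5 (8 m³) → container 2 (remaining 27 m³)
C6 (8 m³) → container 2 (remaining 19 m³)
C7 (7 m³) → container 2 (remaining 12 m³)
C8 (11 m³) → container 2 (remaining 1 m³)
C9 (12 m³) → container 3 (remaining 28 m³)
C10 (8 m³) → container 3 (remaining 20 m³)
C11 (27 m³) → container 4 (remaining 13 m³)
C12 (9 m³) → container 3 (remaining 11 m³)
C13 (10 m³) → container 3 (remaining 1 m³)
4 containers × 40 m³ = 160 m³; used 145 m³; unused 15 m³.

15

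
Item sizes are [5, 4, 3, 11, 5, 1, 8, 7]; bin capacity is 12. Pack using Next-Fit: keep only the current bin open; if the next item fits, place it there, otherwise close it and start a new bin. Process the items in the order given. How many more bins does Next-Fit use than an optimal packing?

Next-Fit: [5,4,3] [11] [5,1] [8] [7] → 5 bins.
Total size 44; any packing needs at least ⌈44/12⌉ = 4 bins.
An optimal packing achieves that bound: [11,1] [8,4] [7,5] [5,3] → 4 bins.
Excess: 5 − 4 = 1.

1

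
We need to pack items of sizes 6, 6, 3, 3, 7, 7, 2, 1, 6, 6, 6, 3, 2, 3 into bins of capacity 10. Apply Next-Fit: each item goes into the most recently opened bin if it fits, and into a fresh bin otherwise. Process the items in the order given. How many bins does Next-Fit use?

Put 6 in bin 1; 4 remain.
Put 6 in bin 2; 4 remain.
Put 3 in bin 2; 1 remain.
Put 3 in bin 3; 7 remain.
Put 7 in bin 3; 0 remain.
Put 7 in bin 4; 3 remain.
Put 2 in bin 4; 1 remain.
Put 1 in bin 4; 0 remain.
Put 6 in bin 5; 4 remain.
Put 6 in bin 6; 4 remain.
Put 6 in bin 7; 4 remain.
Put 3 in bin 7; 1 remain.
Put 2 in bin 8; 8 remain.
Put 3 in bin 8; 5 remain.
Final bins: [6] [6,3] [3,7] [7,2,1] [6] [6] [6,3] [2,3].

8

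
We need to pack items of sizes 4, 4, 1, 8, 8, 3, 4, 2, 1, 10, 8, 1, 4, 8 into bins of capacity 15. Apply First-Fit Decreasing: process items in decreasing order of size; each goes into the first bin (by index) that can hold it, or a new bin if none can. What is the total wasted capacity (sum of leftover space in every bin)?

Sorted descending: 10, 8, 8, 8, 8, 4, 4, 4, 4, 3, 2, 1, 1, 1.
10 → bin 1 (remaining 5)
8 → bin 2 (remaining 7)
8 → bin 3 (remaining 7)
8 → bin 4 (remaining 7)
8 → bin 5 (remaining 7)
4 → bin 1 (remaining 1)
4 → bin 2 (remaining 3)
4 → bin 3 (remaining 3)
4 → bin 4 (remaining 3)
3 → bin 2 (remaining 0)
2 → bin 3 (remaining 1)
1 → bin 1 (remaining 0)
1 → bin 3 (remaining 0)
1 → bin 4 (remaining 2)
5 bins × 15 = 75; used 66; unused 9.

9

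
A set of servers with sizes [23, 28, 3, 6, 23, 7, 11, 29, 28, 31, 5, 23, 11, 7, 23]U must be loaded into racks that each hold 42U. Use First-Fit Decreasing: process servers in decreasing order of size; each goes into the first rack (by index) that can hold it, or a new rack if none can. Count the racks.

Sorted descending: 31, 29, 28, 28, 23, 23, 23, 23, 11, 11, 7, 7, 6, 5, 3.
31U → rack 1 (remaining 11U)
29U → rack 2 (remaining 13U)
28U → rack 3 (remaining 14U)
28U → rack 4 (remaining 14U)
23U → rack 5 (remaining 19U)
23U → rack 6 (remaining 19U)
23U → rack 7 (remaining 19U)
23U → rack 8 (remaining 19U)
11U → rack 1 (remaining 0U)
11U → rack 2 (remaining 2U)
7U → rack 3 (remaining 7U)
7U → rack 3 (remaining 0U)
6U → rack 4 (remaining 8U)
5U → rack 4 (remaining 3U)
3U → rack 4 (remaining 0U)

8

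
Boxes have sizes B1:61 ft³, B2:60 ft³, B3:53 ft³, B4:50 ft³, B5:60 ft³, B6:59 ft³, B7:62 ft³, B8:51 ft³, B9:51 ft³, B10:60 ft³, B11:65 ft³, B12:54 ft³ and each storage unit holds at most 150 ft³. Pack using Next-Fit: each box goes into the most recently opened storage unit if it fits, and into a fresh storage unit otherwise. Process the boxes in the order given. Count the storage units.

6 storage units

B1 (61 ft³) → storage unit 1 (remaining 89 ft³)
B2 (60 ft³) → storage unit 1 (remaining 29 ft³)
B3 (53 ft³) → storage unit 2 (remaining 97 ft³)
B4 (50 ft³) → storage unit 2 (remaining 47 ft³)
B5 (60 ft³) → storage unit 3 (remaining 90 ft³)
B6 (59 ft³) → storage unit 3 (remaining 31 ft³)
B7 (62 ft³) → storage unit 4 (remaining 88 ft³)
B8 (51 ft³) → storage unit 4 (remaining 37 ft³)
B9 (51 ft³) → storage unit 5 (remaining 99 ft³)
B10 (60 ft³) → storage unit 5 (remaining 39 ft³)
B11 (65 ft³) → storage unit 6 (remaining 85 ft³)
B12 (54 ft³) → storage unit 6 (remaining 31 ft³)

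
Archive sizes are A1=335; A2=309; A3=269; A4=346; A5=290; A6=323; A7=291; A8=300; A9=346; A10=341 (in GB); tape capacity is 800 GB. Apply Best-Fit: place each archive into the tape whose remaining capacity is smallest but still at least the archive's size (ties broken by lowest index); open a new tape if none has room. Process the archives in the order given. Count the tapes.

5 tapes

A1 (335 GB) → tape 1 (remaining 465 GB)
A2 (309 GB) → tape 1 (remaining 156 GB)
A3 (269 GB) → tape 2 (remaining 531 GB)
A4 (346 GB) → tape 2 (remaining 185 GB)
A5 (290 GB) → tape 3 (remaining 510 GB)
A6 (323 GB) → tape 3 (remaining 187 GB)
A7 (291 GB) → tape 4 (remaining 509 GB)
A8 (300 GB) → tape 4 (remaining 209 GB)
A9 (346 GB) → tape 5 (remaining 454 GB)
A10 (341 GB) → tape 5 (remaining 113 GB)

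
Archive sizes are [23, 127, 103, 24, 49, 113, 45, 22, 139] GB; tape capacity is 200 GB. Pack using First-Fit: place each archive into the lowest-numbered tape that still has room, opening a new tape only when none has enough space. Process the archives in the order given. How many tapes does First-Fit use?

4 tapes

tape 1: place 23 GB, 177 GB left
tape 1: place 127 GB, 50 GB left
tape 2: place 103 GB, 97 GB left
tape 1: place 24 GB, 26 GB left
tape 2: place 49 GB, 48 GB left
tape 3: place 113 GB, 87 GB left
tape 2: place 45 GB, 3 GB left
tape 1: place 22 GB, 4 GB left
tape 4: place 139 GB, 61 GB left
Final tapes: [23,127,24,22] [103,49,45] [113] [139].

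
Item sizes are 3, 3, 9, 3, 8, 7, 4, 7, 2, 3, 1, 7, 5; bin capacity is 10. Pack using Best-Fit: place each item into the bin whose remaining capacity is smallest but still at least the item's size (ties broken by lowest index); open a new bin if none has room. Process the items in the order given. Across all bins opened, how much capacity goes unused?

3 → bin 1 (remaining 7)
3 → bin 1 (remaining 4)
9 → bin 2 (remaining 1)
3 → bin 1 (remaining 1)
8 → bin 3 (remaining 2)
7 → bin 4 (remaining 3)
4 → bin 5 (remaining 6)
7 → bin 6 (remaining 3)
2 → bin 3 (remaining 0)
3 → bin 4 (remaining 0)
1 → bin 1 (remaining 0)
7 → bin 7 (remaining 3)
5 → bin 5 (remaining 1)
7 bins × 10 = 70; used 62; unused 8.

8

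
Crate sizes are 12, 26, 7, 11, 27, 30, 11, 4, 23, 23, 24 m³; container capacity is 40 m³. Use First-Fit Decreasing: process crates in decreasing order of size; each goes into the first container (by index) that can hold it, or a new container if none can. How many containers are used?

Sorted descending: 30, 27, 26, 24, 23, 23, 12, 11, 11, 7, 4.
30 m³ → container 1 (remaining 10 m³)
27 m³ → container 2 (remaining 13 m³)
26 m³ → container 3 (remaining 14 m³)
24 m³ → container 4 (remaining 16 m³)
23 m³ → container 5 (remaining 17 m³)
23 m³ → container 6 (remaining 17 m³)
12 m³ → container 2 (remaining 1 m³)
11 m³ → container 3 (remaining 3 m³)
11 m³ → container 4 (remaining 5 m³)
7 m³ → container 1 (remaining 3 m³)
4 m³ → container 4 (remaining 1 m³)
Final containers: [30,7] [27,12] [26,11] [24,11,4] [23] [23].

6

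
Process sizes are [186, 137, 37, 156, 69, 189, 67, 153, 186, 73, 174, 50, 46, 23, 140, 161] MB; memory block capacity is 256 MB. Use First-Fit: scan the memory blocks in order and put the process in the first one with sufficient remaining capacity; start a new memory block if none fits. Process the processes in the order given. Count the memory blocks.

9

186 MB → memory block 1 (remaining 70 MB)
137 MB → memory block 2 (remaining 119 MB)
37 MB → memory block 1 (remaining 33 MB)
156 MB → memory block 3 (remaining 100 MB)
69 MB → memory block 2 (remaining 50 MB)
189 MB → memory block 4 (remaining 67 MB)
67 MB → memory block 3 (remaining 33 MB)
153 MB → memory block 5 (remaining 103 MB)
186 MB → memory block 6 (remaining 70 MB)
73 MB → memory block 5 (remaining 30 MB)
174 MB → memory block 7 (remaining 82 MB)
50 MB → memory block 2 (remaining 0 MB)
46 MB → memory block 4 (remaining 21 MB)
23 MB → memory block 1 (remaining 10 MB)
140 MB → memory block 8 (remaining 116 MB)
161 MB → memory block 9 (remaining 95 MB)
Final memory blocks: [186,37,23] [137,69,50] [156,67] [189,46] [153,73] [186] [174] [140] [161].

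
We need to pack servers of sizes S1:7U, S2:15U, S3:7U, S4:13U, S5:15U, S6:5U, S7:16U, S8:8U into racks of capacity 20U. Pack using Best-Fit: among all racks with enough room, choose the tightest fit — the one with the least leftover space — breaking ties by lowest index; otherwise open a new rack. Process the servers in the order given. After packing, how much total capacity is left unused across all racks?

Put S1 (7U) in rack 1; 13U remain.
Put S2 (15U) in rack 2; 5U remain.
Put S3 (7U) in rack 1; 6U remain.
Put S4 (13U) in rack 3; 7U remain.
Put S5 (15U) in rack 4; 5U remain.
Put S6 (5U) in rack 2; 0U remain.
Put S7 (16U) in rack 5; 4U remain.
Put S8 (8U) in rack 6; 12U remain.
6 racks × 20U = 120U; used 86U; unused 34U.

34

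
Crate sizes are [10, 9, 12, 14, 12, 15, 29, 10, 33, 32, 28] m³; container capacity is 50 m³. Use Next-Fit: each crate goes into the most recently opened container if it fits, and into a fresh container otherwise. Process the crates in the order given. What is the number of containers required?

6 containers

Put 10 m³ in container 1; 40 m³ remain.
Put 9 m³ in container 1; 31 m³ remain.
Put 12 m³ in container 1; 19 m³ remain.
Put 14 m³ in container 1; 5 m³ remain.
Put 12 m³ in container 2; 38 m³ remain.
Put 15 m³ in container 2; 23 m³ remain.
Put 29 m³ in container 3; 21 m³ remain.
Put 10 m³ in container 3; 11 m³ remain.
Put 33 m³ in container 4; 17 m³ remain.
Put 32 m³ in container 5; 18 m³ remain.
Put 28 m³ in container 6; 22 m³ remain.
Final containers: [10,9,12,14] [12,15] [29,10] [33] [32] [28].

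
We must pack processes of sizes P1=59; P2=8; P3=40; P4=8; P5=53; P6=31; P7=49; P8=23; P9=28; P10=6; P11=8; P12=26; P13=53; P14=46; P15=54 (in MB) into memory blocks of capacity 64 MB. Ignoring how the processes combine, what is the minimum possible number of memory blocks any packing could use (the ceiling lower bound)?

8 memory blocks

Total size = 59 + 8 + 40 + 8 + 53 + 31 + 49 + 23 + 28 + 6 + 8 + 26 + 53 + 46 + 54 = 492 MB.
⌈492 / 64⌉ = 8.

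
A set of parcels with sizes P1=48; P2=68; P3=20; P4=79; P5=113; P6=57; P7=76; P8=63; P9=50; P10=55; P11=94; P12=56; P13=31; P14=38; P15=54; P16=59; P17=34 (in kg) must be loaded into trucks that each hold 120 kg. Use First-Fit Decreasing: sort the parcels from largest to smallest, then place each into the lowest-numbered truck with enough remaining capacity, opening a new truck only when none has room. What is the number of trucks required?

Sorted descending: 113, 94, 79, 76, 68, 63, 59, 57, 56, 55, 54, 50, 48, 38, 34, 31, 20.
Put 113 kg in truck 1; 7 kg remain.
Put 94 kg in truck 2; 26 kg remain.
Put 79 kg in truck 3; 41 kg remain.
Put 76 kg in truck 4; 44 kg remain.
Put 68 kg in truck 5; 52 kg remain.
Put 63 kg in truck 6; 57 kg remain.
Put 59 kg in truck 7; 61 kg remain.
Put 57 kg in truck 6; 0 kg remain.
Put 56 kg in truck 7; 5 kg remain.
Put 55 kg in truck 8; 65 kg remain.
Put 54 kg in truck 8; 11 kg remain.
Put 50 kg in truck 5; 2 kg remain.
Put 48 kg in truck 9; 72 kg remain.
Put 38 kg in truck 3; 3 kg remain.
Put 34 kg in truck 4; 10 kg remain.
Put 31 kg in truck 9; 41 kg remain.
Put 20 kg in truck 2; 6 kg remain.
Final trucks: [113] [94,20] [79,38] [76,34] [68,50] [63,57] [59,56] [55,54] [48,31].

9 trucks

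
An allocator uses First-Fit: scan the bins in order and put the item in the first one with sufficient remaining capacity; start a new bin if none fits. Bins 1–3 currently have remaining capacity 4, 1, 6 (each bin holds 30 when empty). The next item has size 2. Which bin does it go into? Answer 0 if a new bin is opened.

1

Bins with room: bin 1 (4), bin 3 (6).
The first with room is bin 1.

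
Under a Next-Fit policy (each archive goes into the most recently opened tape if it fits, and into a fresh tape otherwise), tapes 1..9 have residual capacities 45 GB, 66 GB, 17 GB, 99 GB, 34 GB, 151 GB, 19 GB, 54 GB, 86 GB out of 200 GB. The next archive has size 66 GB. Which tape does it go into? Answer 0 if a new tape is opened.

9

Next-Fit only looks at tape 9, which has 86 GB free.
66 GB fits there.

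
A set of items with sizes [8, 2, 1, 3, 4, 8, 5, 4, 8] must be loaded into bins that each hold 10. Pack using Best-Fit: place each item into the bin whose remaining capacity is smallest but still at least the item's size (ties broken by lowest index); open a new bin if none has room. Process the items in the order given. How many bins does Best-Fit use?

bin 1: place 8, 2 left
bin 1: place 2, 0 left
bin 2: place 1, 9 left
bin 2: place 3, 6 left
bin 2: place 4, 2 left
bin 3: place 8, 2 left
bin 4: place 5, 5 left
bin 4: place 4, 1 left
bin 5: place 8, 2 left
Final bins: [8,2] [1,3,4] [8] [5,4] [8].

5 bins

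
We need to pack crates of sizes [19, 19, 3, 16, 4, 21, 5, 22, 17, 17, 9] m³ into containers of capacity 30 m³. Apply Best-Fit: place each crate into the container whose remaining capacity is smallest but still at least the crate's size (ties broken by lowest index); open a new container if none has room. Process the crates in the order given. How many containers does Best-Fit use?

7 containers

container 1: place 19 m³, 11 m³ left
container 2: place 19 m³, 11 m³ left
container 1: place 3 m³, 8 m³ left
container 3: place 16 m³, 14 m³ left
container 1: place 4 m³, 4 m³ left
container 4: place 21 m³, 9 m³ left
container 4: place 5 m³, 4 m³ left
container 5: place 22 m³, 8 m³ left
container 6: place 17 m³, 13 m³ left
container 7: place 17 m³, 13 m³ left
container 2: place 9 m³, 2 m³ left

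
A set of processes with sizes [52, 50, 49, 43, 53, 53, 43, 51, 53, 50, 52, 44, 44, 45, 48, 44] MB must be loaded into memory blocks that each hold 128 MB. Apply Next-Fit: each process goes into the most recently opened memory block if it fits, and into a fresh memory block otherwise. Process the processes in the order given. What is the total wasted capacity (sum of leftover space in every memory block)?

Put 52 MB in memory block 1; 76 MB remain.
Put 50 MB in memory block 1; 26 MB remain.
Put 49 MB in memory block 2; 79 MB remain.
Put 43 MB in memory block 2; 36 MB remain.
Put 53 MB in memory block 3; 75 MB remain.
Put 53 MB in memory block 3; 22 MB remain.
Put 43 MB in memory block 4; 85 MB remain.
Put 51 MB in memory block 4; 34 MB remain.
Put 53 MB in memory block 5; 75 MB remain.
Put 50 MB in memory block 5; 25 MB remain.
Put 52 MB in memory block 6; 76 MB remain.
Put 44 MB in memory block 6; 32 MB remain.
Put 44 MB in memory block 7; 84 MB remain.
Put 45 MB in memory block 7; 39 MB remain.
Put 48 MB in memory block 8; 80 MB remain.
Put 44 MB in memory block 8; 36 MB remain.
8 memory blocks × 128 MB = 1024 MB; used 774 MB; unused 250 MB.

250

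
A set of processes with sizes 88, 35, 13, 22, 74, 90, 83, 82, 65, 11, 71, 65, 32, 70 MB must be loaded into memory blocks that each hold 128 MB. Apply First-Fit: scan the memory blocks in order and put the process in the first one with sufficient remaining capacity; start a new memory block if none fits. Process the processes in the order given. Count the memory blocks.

9

88 MB → memory block 1 (remaining 40 MB)
35 MB → memory block 1 (remaining 5 MB)
13 MB → memory block 2 (remaining 115 MB)
22 MB → memory block 2 (remaining 93 MB)
74 MB → memory block 2 (remaining 19 MB)
90 MB → memory block 3 (remaining 38 MB)
83 MB → memory block 4 (remaining 45 MB)
82 MB → memory block 5 (remaining 46 MB)
65 MB → memory block 6 (remaining 63 MB)
11 MB → memory block 2 (remaining 8 MB)
71 MB → memory block 7 (remaining 57 MB)
65 MB → memory block 8 (remaining 63 MB)
32 MB → memory block 3 (remaining 6 MB)
70 MB → memory block 9 (remaining 58 MB)
Final memory blocks: [88,35] [13,22,74,11] [90,32] [83] [82] [65] [71] [65] [70].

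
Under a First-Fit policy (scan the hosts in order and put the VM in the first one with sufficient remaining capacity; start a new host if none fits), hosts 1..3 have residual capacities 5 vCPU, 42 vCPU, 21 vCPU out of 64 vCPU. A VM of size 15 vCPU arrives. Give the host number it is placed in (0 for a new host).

Hosts with room: host 2 (42 vCPU), host 3 (21 vCPU).
The first with room is host 2.

2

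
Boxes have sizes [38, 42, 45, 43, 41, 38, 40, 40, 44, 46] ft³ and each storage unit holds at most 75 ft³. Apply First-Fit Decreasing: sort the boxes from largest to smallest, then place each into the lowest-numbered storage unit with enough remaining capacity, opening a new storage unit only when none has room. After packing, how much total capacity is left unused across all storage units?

333

Sorted descending: 46, 45, 44, 43, 42, 41, 40, 40, 38, 38.
Put 46 ft³ in storage unit 1; 29 ft³ remain.
Put 45 ft³ in storage unit 2; 30 ft³ remain.
Put 44 ft³ in storage unit 3; 31 ft³ remain.
Put 43 ft³ in storage unit 4; 32 ft³ remain.
Put 42 ft³ in storage unit 5; 33 ft³ remain.
Put 41 ft³ in storage unit 6; 34 ft³ remain.
Put 40 ft³ in storage unit 7; 35 ft³ remain.
Put 40 ft³ in storage unit 8; 35 ft³ remain.
Put 38 ft³ in storage unit 9; 37 ft³ remain.
Put 38 ft³ in storage unit 10; 37 ft³ remain.
10 storage units × 75 ft³ = 750 ft³; used 417 ft³; unused 333 ft³.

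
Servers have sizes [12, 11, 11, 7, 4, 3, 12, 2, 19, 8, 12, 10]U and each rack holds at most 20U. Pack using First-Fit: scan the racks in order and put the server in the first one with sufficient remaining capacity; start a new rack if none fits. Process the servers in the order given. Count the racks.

Put 12U in rack 1; 8U remain.
Put 11U in rack 2; 9U remain.
Put 11U in rack 3; 9U remain.
Put 7U in rack 1; 1U remain.
Put 4U in rack 2; 5U remain.
Put 3U in rack 2; 2U remain.
Put 12U in rack 4; 8U remain.
Put 2U in rack 2; 0U remain.
Put 19U in rack 5; 1U remain.
Put 8U in rack 3; 1U remain.
Put 12U in rack 6; 8U remain.
Put 10U in rack 7; 10U remain.
Final racks: [12,7] [11,4,3,2] [11,8] [12] [19] [12] [10].

7 racks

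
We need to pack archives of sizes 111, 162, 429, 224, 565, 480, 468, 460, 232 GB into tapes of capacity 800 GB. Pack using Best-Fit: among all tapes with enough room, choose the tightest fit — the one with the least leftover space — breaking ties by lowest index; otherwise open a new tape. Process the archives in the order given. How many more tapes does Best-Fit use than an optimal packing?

0

Best-Fit: [111,162,429] [224,565] [480,232] [468] [460] → 5 tapes.
5 archives exceed 400 GB (half the capacity), and no two of those can share a tape, so at least 5 tapes are needed.
So 5 is already optimal.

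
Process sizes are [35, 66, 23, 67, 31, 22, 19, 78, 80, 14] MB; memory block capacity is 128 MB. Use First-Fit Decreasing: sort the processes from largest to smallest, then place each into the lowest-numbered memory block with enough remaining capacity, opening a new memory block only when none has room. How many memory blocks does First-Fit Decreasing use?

4 memory blocks

Sorted descending: 80, 78, 67, 66, 35, 31, 23, 22, 19, 14.
80 MB → memory block 1 (remaining 48 MB)
78 MB → memory block 2 (remaining 50 MB)
67 MB → memory block 3 (remaining 61 MB)
66 MB → memory block 4 (remaining 62 MB)
35 MB → memory block 1 (remaining 13 MB)
31 MB → memory block 2 (remaining 19 MB)
23 MB → memory block 3 (remaining 38 MB)
22 MB → memory block 3 (remaining 16 MB)
19 MB → memory block 2 (remaining 0 MB)
14 MB → memory block 3 (remaining 2 MB)
Final memory blocks: [80,35] [78,31,19] [67,23,22,14] [66].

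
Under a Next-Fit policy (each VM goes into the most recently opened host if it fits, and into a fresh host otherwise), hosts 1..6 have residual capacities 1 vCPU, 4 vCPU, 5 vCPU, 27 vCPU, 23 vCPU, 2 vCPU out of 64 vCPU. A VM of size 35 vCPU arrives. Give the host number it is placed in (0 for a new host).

0

Next-Fit only looks at host 6, which has 2 vCPU free.
35 vCPU does not fit, so a new host is opened.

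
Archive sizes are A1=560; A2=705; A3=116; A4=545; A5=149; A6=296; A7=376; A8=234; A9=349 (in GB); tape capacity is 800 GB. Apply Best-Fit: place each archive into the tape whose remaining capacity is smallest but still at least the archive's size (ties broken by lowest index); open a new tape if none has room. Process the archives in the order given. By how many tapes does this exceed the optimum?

0

Best-Fit: [560,116] [705] [545,149] [296,376] [234,349] → 5 tapes.
Total size 3330 GB; any packing needs at least ⌈3330/800⌉ = 5 tapes.
So 5 is already optimal.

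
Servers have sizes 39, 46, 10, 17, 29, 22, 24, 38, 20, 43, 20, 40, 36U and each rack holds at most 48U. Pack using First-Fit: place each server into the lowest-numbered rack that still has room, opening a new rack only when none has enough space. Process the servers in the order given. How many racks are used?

10

39U → rack 1 (remaining 9U)
46U → rack 2 (remaining 2U)
10U → rack 3 (remaining 38U)
17U → rack 3 (remaining 21U)
29U → rack 4 (remaining 19U)
22U → rack 5 (remaining 26U)
24U → rack 5 (remaining 2U)
38U → rack 6 (remaining 10U)
20U → rack 3 (remaining 1U)
43U → rack 7 (remaining 5U)
20U → rack 8 (remaining 28U)
40U → rack 9 (remaining 8U)
36U → rack 10 (remaining 12U)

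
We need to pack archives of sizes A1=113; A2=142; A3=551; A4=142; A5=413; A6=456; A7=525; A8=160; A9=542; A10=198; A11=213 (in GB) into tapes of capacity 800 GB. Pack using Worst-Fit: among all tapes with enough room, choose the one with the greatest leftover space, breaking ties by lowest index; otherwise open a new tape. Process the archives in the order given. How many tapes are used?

6

Put A1 (113 GB) in tape 1; 687 GB remain.
Put A2 (142 GB) in tape 1; 545 GB remain.
Put A3 (551 GB) in tape 2; 249 GB remain.
Put A4 (142 GB) in tape 1; 403 GB remain.
Put A5 (413 GB) in tape 3; 387 GB remain.
Put A6 (456 GB) in tape 4; 344 GB remain.
Put A7 (525 GB) in tape 5; 275 GB remain.
Put A8 (160 GB) in tape 1; 243 GB remain.
Put A9 (542 GB) in tape 6; 258 GB remain.
Put A10 (198 GB) in tape 3; 189 GB remain.
Put A11 (213 GB) in tape 4; 131 GB remain.
Final tapes: [113,142,142,160] [551] [413,198] [456,213] [525] [542].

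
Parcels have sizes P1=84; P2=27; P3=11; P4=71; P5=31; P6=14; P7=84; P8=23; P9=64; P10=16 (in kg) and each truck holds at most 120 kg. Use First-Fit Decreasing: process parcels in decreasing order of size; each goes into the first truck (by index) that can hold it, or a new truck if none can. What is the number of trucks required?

Sorted descending: 84, 84, 71, 64, 31, 27, 23, 16, 14, 11.
Put 84 kg in truck 1; 36 kg remain.
Put 84 kg in truck 2; 36 kg remain.
Put 71 kg in truck 3; 49 kg remain.
Put 64 kg in truck 4; 56 kg remain.
Put 31 kg in truck 1; 5 kg remain.
Put 27 kg in truck 2; 9 kg remain.
Put 23 kg in truck 3; 26 kg remain.
Put 16 kg in truck 3; 10 kg remain.
Put 14 kg in truck 4; 42 kg remain.
Put 11 kg in truck 4; 31 kg remain.

4 trucks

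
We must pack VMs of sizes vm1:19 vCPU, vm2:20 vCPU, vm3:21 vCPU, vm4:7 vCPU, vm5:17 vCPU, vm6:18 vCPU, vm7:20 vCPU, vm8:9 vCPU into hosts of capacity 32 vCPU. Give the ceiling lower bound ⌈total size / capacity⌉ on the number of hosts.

Total size = 19 + 20 + 21 + 7 + 17 + 18 + 20 + 9 = 131 vCPU.
⌈131 / 32⌉ = 5.

5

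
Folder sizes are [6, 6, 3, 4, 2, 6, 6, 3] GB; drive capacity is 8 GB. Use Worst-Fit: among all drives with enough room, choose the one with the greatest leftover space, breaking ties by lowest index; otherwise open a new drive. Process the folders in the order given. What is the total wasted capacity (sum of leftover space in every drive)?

drive 1: place 6 GB, 2 GB left
drive 2: place 6 GB, 2 GB left
drive 3: place 3 GB, 5 GB left
drive 3: place 4 GB, 1 GB left
drive 1: place 2 GB, 0 GB left
drive 4: place 6 GB, 2 GB left
drive 5: place 6 GB, 2 GB left
drive 6: place 3 GB, 5 GB left
6 drives × 8 GB = 48 GB; used 36 GB; unused 12 GB.

12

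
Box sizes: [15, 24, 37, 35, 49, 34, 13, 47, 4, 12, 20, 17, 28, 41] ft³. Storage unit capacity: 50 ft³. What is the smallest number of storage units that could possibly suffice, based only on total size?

Total size = 15 + 24 + 37 + 35 + 49 + 34 + 13 + 47 + 4 + 12 + 20 + 17 + 28 + 41 = 376 ft³.
⌈376 / 50⌉ = 8.

8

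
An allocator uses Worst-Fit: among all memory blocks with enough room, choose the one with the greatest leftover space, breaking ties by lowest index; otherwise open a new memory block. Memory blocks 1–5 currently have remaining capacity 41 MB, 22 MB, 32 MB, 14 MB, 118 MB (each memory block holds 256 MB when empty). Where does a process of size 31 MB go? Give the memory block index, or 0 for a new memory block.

Memory blocks with room: memory block 1 (41 MB), memory block 3 (32 MB), memory block 5 (118 MB).
Most room is memory block 5 with 118 MB free.

5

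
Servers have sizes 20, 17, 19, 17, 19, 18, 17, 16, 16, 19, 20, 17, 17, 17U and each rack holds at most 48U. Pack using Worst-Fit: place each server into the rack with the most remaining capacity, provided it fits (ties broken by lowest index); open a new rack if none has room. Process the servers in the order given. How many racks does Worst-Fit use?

20U → rack 1 (remaining 28U)
17U → rack 1 (remaining 11U)
19U → rack 2 (remaining 29U)
17U → rack 2 (remaining 12U)
19U → rack 3 (remaining 29U)
18U → rack 3 (remaining 11U)
17U → rack 4 (remaining 31U)
16U → rack 4 (remaining 15U)
16U → rack 5 (remaining 32U)
19U → rack 5 (remaining 13U)
20U → rack 6 (remaining 28U)
17U → rack 6 (remaining 11U)
17U → rack 7 (remaining 31U)
17U → rack 7 (remaining 14U)

7 racks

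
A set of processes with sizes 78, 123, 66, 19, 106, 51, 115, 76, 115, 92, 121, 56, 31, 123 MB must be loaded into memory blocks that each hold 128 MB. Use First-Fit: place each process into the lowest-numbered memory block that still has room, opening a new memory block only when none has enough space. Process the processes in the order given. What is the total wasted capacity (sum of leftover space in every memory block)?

78 MB → memory block 1 (remaining 50 MB)
123 MB → memory block 2 (remaining 5 MB)
66 MB → memory block 3 (remaining 62 MB)
19 MB → memory block 1 (remaining 31 MB)
106 MB → memory block 4 (remaining 22 MB)
51 MB → memory block 3 (remaining 11 MB)
115 MB → memory block 5 (remaining 13 MB)
76 MB → memory block 6 (remaining 52 MB)
115 MB → memory block 7 (remaining 13 MB)
92 MB → memory block 8 (remaining 36 MB)
121 MB → memory block 9 (remaining 7 MB)
56 MB → memory block 10 (remaining 72 MB)
31 MB → memory block 1 (remaining 0 MB)
123 MB → memory block 11 (remaining 5 MB)
11 memory blocks × 128 MB = 1408 MB; used 1172 MB; unused 236 MB.

236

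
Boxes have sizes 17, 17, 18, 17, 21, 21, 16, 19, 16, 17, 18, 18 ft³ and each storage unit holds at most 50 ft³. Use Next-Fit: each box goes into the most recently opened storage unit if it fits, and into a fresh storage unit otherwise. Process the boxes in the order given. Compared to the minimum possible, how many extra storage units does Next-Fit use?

1

Next-Fit: [17,17] [18,17] [21,21] [16,19] [16,17] [18,18] → 6 storage units.
Total size 215 ft³; any packing needs at least ⌈215/50⌉ = 5 storage units.
An optimal packing achieves that bound: [21,21] [19,18] [18,18] [17,17,16] [17,17,16] → 5 storage units.
Excess: 6 − 5 = 1.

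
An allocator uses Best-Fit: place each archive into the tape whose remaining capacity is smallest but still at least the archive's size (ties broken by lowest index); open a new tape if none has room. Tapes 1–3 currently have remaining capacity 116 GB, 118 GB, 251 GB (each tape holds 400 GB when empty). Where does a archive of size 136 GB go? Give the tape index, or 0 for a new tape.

3

Tapes with room: tape 3 (251 GB).
Tightest fit is tape 3 with 251 GB free.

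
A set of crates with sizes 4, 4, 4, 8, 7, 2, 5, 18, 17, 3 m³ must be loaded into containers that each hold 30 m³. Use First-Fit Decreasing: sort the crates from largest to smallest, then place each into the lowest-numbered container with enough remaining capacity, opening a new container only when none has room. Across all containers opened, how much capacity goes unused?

Sorted descending: 18, 17, 8, 7, 5, 4, 4, 4, 3, 2.
Put 18 m³ in container 1; 12 m³ remain.
Put 17 m³ in container 2; 13 m³ remain.
Put 8 m³ in container 1; 4 m³ remain.
Put 7 m³ in container 2; 6 m³ remain.
Put 5 m³ in container 2; 1 m³ remain.
Put 4 m³ in container 1; 0 m³ remain.
Put 4 m³ in container 3; 26 m³ remain.
Put 4 m³ in container 3; 22 m³ remain.
Put 3 m³ in container 3; 19 m³ remain.
Put 2 m³ in container 3; 17 m³ remain.
3 containers × 30 m³ = 90 m³; used 72 m³; unused 18 m³.

18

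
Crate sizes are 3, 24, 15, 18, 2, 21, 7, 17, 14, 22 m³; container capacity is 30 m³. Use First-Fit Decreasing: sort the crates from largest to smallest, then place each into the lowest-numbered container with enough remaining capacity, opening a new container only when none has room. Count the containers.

Sorted descending: 24, 22, 21, 18, 17, 15, 14, 7, 3, 2.
Put 24 m³ in container 1; 6 m³ remain.
Put 22 m³ in container 2; 8 m³ remain.
Put 21 m³ in container 3; 9 m³ remain.
Put 18 m³ in container 4; 12 m³ remain.
Put 17 m³ in container 5; 13 m³ remain.
Put 15 m³ in container 6; 15 m³ remain.
Put 14 m³ in container 6; 1 m³ remain.
Put 7 m³ in container 2; 1 m³ remain.
Put 3 m³ in container 1; 3 m³ remain.
Put 2 m³ in container 1; 1 m³ remain.
Final containers: [24,3,2] [22,7] [21] [18] [17] [15,14].

6 containers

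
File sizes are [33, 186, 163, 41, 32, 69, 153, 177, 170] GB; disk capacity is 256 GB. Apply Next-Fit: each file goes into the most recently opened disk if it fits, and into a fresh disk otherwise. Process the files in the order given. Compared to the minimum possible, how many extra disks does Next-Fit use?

Next-Fit: [33,186] [163,41,32] [69,153] [177] [170] → 5 disks.
5 files exceed 128 GB (half the capacity), and no two of those can share a disk, so at least 5 disks are needed.
So 5 is already optimal.

0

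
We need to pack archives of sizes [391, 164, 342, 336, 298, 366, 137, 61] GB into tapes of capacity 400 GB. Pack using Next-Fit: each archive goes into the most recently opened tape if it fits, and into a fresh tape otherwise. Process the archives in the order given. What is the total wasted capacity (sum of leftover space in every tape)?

391 GB → tape 1 (remaining 9 GB)
164 GB → tape 2 (remaining 236 GB)
342 GB → tape 3 (remaining 58 GB)
336 GB → tape 4 (remaining 64 GB)
298 GB → tape 5 (remaining 102 GB)
366 GB → tape 6 (remaining 34 GB)
137 GB → tape 7 (remaining 263 GB)
61 GB → tape 7 (remaining 202 GB)
7 tapes × 400 GB = 2800 GB; used 2095 GB; unused 705 GB.

705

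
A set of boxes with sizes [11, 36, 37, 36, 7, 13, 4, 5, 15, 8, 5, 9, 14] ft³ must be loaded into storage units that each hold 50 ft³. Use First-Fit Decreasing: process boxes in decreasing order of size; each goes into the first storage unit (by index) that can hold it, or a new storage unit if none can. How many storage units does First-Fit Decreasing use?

Sorted descending: 37, 36, 36, 15, 14, 13, 11, 9, 8, 7, 5, 5, 4.
37 ft³ → storage unit 1 (remaining 13 ft³)
36 ft³ → storage unit 2 (remaining 14 ft³)
36 ft³ → storage unit 3 (remaining 14 ft³)
15 ft³ → storage unit 4 (remaining 35 ft³)
14 ft³ → storage unit 2 (remaining 0 ft³)
13 ft³ → storage unit 1 (remaining 0 ft³)
11 ft³ → storage unit 3 (remaining 3 ft³)
9 ft³ → storage unit 4 (remaining 26 ft³)
8 ft³ → storage unit 4 (remaining 18 ft³)
7 ft³ → storage unit 4 (remaining 11 ft³)
5 ft³ → storage unit 4 (remaining 6 ft³)
5 ft³ → storage unit 4 (remaining 1 ft³)
4 ft³ → storage unit 5 (remaining 46 ft³)

5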